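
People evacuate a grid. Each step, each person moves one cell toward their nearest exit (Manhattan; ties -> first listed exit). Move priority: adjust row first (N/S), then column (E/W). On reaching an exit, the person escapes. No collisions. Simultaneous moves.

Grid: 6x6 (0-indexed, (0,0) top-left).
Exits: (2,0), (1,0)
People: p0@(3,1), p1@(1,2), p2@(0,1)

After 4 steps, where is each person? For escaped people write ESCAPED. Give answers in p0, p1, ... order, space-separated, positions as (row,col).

Step 1: p0:(3,1)->(2,1) | p1:(1,2)->(1,1) | p2:(0,1)->(1,1)
Step 2: p0:(2,1)->(2,0)->EXIT | p1:(1,1)->(1,0)->EXIT | p2:(1,1)->(1,0)->EXIT

ESCAPED ESCAPED ESCAPED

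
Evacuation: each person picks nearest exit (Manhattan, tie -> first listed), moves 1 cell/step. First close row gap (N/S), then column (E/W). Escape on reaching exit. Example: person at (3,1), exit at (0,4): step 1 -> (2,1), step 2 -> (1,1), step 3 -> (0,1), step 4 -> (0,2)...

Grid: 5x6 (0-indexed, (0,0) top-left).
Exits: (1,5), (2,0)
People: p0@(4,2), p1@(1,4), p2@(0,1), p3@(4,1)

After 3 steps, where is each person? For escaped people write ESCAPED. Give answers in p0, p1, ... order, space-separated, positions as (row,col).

Step 1: p0:(4,2)->(3,2) | p1:(1,4)->(1,5)->EXIT | p2:(0,1)->(1,1) | p3:(4,1)->(3,1)
Step 2: p0:(3,2)->(2,2) | p1:escaped | p2:(1,1)->(2,1) | p3:(3,1)->(2,1)
Step 3: p0:(2,2)->(2,1) | p1:escaped | p2:(2,1)->(2,0)->EXIT | p3:(2,1)->(2,0)->EXIT

(2,1) ESCAPED ESCAPED ESCAPED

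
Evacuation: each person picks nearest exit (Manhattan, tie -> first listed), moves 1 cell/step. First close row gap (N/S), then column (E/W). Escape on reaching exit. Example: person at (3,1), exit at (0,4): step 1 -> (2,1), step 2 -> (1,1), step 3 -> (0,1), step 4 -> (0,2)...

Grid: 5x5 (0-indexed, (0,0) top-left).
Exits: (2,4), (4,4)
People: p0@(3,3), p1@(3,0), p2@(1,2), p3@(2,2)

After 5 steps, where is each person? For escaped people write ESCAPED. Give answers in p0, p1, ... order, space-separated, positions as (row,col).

Step 1: p0:(3,3)->(2,3) | p1:(3,0)->(2,0) | p2:(1,2)->(2,2) | p3:(2,2)->(2,3)
Step 2: p0:(2,3)->(2,4)->EXIT | p1:(2,0)->(2,1) | p2:(2,2)->(2,3) | p3:(2,3)->(2,4)->EXIT
Step 3: p0:escaped | p1:(2,1)->(2,2) | p2:(2,3)->(2,4)->EXIT | p3:escaped
Step 4: p0:escaped | p1:(2,2)->(2,3) | p2:escaped | p3:escaped
Step 5: p0:escaped | p1:(2,3)->(2,4)->EXIT | p2:escaped | p3:escaped

ESCAPED ESCAPED ESCAPED ESCAPED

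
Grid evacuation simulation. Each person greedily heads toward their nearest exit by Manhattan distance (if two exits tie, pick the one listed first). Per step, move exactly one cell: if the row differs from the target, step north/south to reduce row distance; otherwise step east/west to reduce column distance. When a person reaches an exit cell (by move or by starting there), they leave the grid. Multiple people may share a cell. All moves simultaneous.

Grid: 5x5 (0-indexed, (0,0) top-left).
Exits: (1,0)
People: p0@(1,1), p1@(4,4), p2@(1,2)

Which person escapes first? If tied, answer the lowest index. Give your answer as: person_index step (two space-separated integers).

Answer: 0 1

Derivation:
Step 1: p0:(1,1)->(1,0)->EXIT | p1:(4,4)->(3,4) | p2:(1,2)->(1,1)
Step 2: p0:escaped | p1:(3,4)->(2,4) | p2:(1,1)->(1,0)->EXIT
Step 3: p0:escaped | p1:(2,4)->(1,4) | p2:escaped
Step 4: p0:escaped | p1:(1,4)->(1,3) | p2:escaped
Step 5: p0:escaped | p1:(1,3)->(1,2) | p2:escaped
Step 6: p0:escaped | p1:(1,2)->(1,1) | p2:escaped
Step 7: p0:escaped | p1:(1,1)->(1,0)->EXIT | p2:escaped
Exit steps: [1, 7, 2]
First to escape: p0 at step 1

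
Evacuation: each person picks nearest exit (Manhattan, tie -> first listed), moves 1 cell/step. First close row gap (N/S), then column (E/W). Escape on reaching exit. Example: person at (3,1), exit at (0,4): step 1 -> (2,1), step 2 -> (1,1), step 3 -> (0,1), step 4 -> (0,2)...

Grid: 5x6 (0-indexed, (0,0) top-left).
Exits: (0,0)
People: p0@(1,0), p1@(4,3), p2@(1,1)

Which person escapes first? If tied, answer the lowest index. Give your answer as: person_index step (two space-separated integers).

Step 1: p0:(1,0)->(0,0)->EXIT | p1:(4,3)->(3,3) | p2:(1,1)->(0,1)
Step 2: p0:escaped | p1:(3,3)->(2,3) | p2:(0,1)->(0,0)->EXIT
Step 3: p0:escaped | p1:(2,3)->(1,3) | p2:escaped
Step 4: p0:escaped | p1:(1,3)->(0,3) | p2:escaped
Step 5: p0:escaped | p1:(0,3)->(0,2) | p2:escaped
Step 6: p0:escaped | p1:(0,2)->(0,1) | p2:escaped
Step 7: p0:escaped | p1:(0,1)->(0,0)->EXIT | p2:escaped
Exit steps: [1, 7, 2]
First to escape: p0 at step 1

Answer: 0 1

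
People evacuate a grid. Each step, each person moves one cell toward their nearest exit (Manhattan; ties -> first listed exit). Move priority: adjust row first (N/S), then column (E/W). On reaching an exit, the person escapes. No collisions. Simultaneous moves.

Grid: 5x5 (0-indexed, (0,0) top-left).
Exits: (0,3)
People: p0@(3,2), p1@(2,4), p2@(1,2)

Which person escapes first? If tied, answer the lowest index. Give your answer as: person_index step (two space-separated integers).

Answer: 2 2

Derivation:
Step 1: p0:(3,2)->(2,2) | p1:(2,4)->(1,4) | p2:(1,2)->(0,2)
Step 2: p0:(2,2)->(1,2) | p1:(1,4)->(0,4) | p2:(0,2)->(0,3)->EXIT
Step 3: p0:(1,2)->(0,2) | p1:(0,4)->(0,3)->EXIT | p2:escaped
Step 4: p0:(0,2)->(0,3)->EXIT | p1:escaped | p2:escaped
Exit steps: [4, 3, 2]
First to escape: p2 at step 2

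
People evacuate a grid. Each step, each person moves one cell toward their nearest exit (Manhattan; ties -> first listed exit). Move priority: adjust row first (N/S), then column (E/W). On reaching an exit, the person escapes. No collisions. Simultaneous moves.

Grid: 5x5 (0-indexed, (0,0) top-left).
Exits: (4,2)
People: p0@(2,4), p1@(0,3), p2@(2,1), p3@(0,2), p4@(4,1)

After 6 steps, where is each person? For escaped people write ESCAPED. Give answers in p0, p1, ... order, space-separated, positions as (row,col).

Step 1: p0:(2,4)->(3,4) | p1:(0,3)->(1,3) | p2:(2,1)->(3,1) | p3:(0,2)->(1,2) | p4:(4,1)->(4,2)->EXIT
Step 2: p0:(3,4)->(4,4) | p1:(1,3)->(2,3) | p2:(3,1)->(4,1) | p3:(1,2)->(2,2) | p4:escaped
Step 3: p0:(4,4)->(4,3) | p1:(2,3)->(3,3) | p2:(4,1)->(4,2)->EXIT | p3:(2,2)->(3,2) | p4:escaped
Step 4: p0:(4,3)->(4,2)->EXIT | p1:(3,3)->(4,3) | p2:escaped | p3:(3,2)->(4,2)->EXIT | p4:escaped
Step 5: p0:escaped | p1:(4,3)->(4,2)->EXIT | p2:escaped | p3:escaped | p4:escaped

ESCAPED ESCAPED ESCAPED ESCAPED ESCAPED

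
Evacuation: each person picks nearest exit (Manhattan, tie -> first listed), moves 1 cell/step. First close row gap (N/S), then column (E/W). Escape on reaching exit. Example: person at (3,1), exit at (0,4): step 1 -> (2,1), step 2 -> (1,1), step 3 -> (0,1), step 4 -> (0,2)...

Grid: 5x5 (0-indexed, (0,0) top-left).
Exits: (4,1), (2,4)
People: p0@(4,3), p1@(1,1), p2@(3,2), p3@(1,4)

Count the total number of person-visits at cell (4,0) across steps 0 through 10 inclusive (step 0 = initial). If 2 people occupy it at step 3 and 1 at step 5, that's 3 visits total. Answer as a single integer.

Answer: 0

Derivation:
Step 0: p0@(4,3) p1@(1,1) p2@(3,2) p3@(1,4) -> at (4,0): 0 [-], cum=0
Step 1: p0@(4,2) p1@(2,1) p2@(4,2) p3@ESC -> at (4,0): 0 [-], cum=0
Step 2: p0@ESC p1@(3,1) p2@ESC p3@ESC -> at (4,0): 0 [-], cum=0
Step 3: p0@ESC p1@ESC p2@ESC p3@ESC -> at (4,0): 0 [-], cum=0
Total visits = 0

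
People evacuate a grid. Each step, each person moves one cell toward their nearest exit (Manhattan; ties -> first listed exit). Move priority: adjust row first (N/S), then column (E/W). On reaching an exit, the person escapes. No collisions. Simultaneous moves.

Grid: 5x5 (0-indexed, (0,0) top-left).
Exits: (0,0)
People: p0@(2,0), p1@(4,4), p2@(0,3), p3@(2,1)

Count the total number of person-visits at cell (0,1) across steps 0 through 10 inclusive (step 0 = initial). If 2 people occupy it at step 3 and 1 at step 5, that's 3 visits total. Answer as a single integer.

Answer: 3

Derivation:
Step 0: p0@(2,0) p1@(4,4) p2@(0,3) p3@(2,1) -> at (0,1): 0 [-], cum=0
Step 1: p0@(1,0) p1@(3,4) p2@(0,2) p3@(1,1) -> at (0,1): 0 [-], cum=0
Step 2: p0@ESC p1@(2,4) p2@(0,1) p3@(0,1) -> at (0,1): 2 [p2,p3], cum=2
Step 3: p0@ESC p1@(1,4) p2@ESC p3@ESC -> at (0,1): 0 [-], cum=2
Step 4: p0@ESC p1@(0,4) p2@ESC p3@ESC -> at (0,1): 0 [-], cum=2
Step 5: p0@ESC p1@(0,3) p2@ESC p3@ESC -> at (0,1): 0 [-], cum=2
Step 6: p0@ESC p1@(0,2) p2@ESC p3@ESC -> at (0,1): 0 [-], cum=2
Step 7: p0@ESC p1@(0,1) p2@ESC p3@ESC -> at (0,1): 1 [p1], cum=3
Step 8: p0@ESC p1@ESC p2@ESC p3@ESC -> at (0,1): 0 [-], cum=3
Total visits = 3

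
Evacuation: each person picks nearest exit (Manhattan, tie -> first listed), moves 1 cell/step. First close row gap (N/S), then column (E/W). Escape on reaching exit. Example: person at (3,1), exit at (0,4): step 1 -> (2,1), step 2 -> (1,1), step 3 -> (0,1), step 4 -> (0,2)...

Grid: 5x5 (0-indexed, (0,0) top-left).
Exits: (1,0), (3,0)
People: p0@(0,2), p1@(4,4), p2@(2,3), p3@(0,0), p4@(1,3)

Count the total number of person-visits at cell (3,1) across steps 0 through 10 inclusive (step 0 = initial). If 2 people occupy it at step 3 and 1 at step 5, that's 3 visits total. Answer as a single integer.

Answer: 1

Derivation:
Step 0: p0@(0,2) p1@(4,4) p2@(2,3) p3@(0,0) p4@(1,3) -> at (3,1): 0 [-], cum=0
Step 1: p0@(1,2) p1@(3,4) p2@(1,3) p3@ESC p4@(1,2) -> at (3,1): 0 [-], cum=0
Step 2: p0@(1,1) p1@(3,3) p2@(1,2) p3@ESC p4@(1,1) -> at (3,1): 0 [-], cum=0
Step 3: p0@ESC p1@(3,2) p2@(1,1) p3@ESC p4@ESC -> at (3,1): 0 [-], cum=0
Step 4: p0@ESC p1@(3,1) p2@ESC p3@ESC p4@ESC -> at (3,1): 1 [p1], cum=1
Step 5: p0@ESC p1@ESC p2@ESC p3@ESC p4@ESC -> at (3,1): 0 [-], cum=1
Total visits = 1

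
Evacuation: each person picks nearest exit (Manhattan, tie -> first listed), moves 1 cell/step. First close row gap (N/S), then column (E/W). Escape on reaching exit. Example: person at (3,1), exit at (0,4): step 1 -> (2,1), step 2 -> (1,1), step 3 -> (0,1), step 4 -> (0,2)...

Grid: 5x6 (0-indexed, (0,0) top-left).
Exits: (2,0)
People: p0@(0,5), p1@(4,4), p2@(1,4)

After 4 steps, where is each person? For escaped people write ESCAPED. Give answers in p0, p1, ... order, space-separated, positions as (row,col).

Step 1: p0:(0,5)->(1,5) | p1:(4,4)->(3,4) | p2:(1,4)->(2,4)
Step 2: p0:(1,5)->(2,5) | p1:(3,4)->(2,4) | p2:(2,4)->(2,3)
Step 3: p0:(2,5)->(2,4) | p1:(2,4)->(2,3) | p2:(2,3)->(2,2)
Step 4: p0:(2,4)->(2,3) | p1:(2,3)->(2,2) | p2:(2,2)->(2,1)

(2,3) (2,2) (2,1)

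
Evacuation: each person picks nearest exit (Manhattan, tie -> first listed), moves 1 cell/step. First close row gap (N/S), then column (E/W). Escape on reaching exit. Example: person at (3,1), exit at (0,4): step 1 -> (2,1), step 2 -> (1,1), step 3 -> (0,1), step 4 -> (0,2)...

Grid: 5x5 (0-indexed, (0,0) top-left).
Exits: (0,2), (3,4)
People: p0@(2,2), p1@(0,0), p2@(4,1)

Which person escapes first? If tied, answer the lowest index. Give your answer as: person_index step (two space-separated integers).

Answer: 0 2

Derivation:
Step 1: p0:(2,2)->(1,2) | p1:(0,0)->(0,1) | p2:(4,1)->(3,1)
Step 2: p0:(1,2)->(0,2)->EXIT | p1:(0,1)->(0,2)->EXIT | p2:(3,1)->(3,2)
Step 3: p0:escaped | p1:escaped | p2:(3,2)->(3,3)
Step 4: p0:escaped | p1:escaped | p2:(3,3)->(3,4)->EXIT
Exit steps: [2, 2, 4]
First to escape: p0 at step 2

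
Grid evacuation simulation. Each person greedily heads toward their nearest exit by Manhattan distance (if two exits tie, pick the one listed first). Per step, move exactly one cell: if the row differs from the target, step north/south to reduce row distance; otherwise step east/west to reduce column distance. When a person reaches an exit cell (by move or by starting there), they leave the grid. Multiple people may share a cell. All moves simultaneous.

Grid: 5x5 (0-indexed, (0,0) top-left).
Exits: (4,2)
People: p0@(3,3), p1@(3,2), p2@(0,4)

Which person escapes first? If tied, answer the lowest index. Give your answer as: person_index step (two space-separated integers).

Step 1: p0:(3,3)->(4,3) | p1:(3,2)->(4,2)->EXIT | p2:(0,4)->(1,4)
Step 2: p0:(4,3)->(4,2)->EXIT | p1:escaped | p2:(1,4)->(2,4)
Step 3: p0:escaped | p1:escaped | p2:(2,4)->(3,4)
Step 4: p0:escaped | p1:escaped | p2:(3,4)->(4,4)
Step 5: p0:escaped | p1:escaped | p2:(4,4)->(4,3)
Step 6: p0:escaped | p1:escaped | p2:(4,3)->(4,2)->EXIT
Exit steps: [2, 1, 6]
First to escape: p1 at step 1

Answer: 1 1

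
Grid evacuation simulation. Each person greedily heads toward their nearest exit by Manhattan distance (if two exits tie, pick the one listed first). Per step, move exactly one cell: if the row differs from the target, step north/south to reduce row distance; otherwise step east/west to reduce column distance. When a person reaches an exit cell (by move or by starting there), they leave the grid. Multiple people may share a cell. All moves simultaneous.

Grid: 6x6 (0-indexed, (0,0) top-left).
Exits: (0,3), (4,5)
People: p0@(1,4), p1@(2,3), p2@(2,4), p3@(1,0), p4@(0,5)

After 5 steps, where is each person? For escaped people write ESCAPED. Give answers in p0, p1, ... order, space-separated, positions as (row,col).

Step 1: p0:(1,4)->(0,4) | p1:(2,3)->(1,3) | p2:(2,4)->(1,4) | p3:(1,0)->(0,0) | p4:(0,5)->(0,4)
Step 2: p0:(0,4)->(0,3)->EXIT | p1:(1,3)->(0,3)->EXIT | p2:(1,4)->(0,4) | p3:(0,0)->(0,1) | p4:(0,4)->(0,3)->EXIT
Step 3: p0:escaped | p1:escaped | p2:(0,4)->(0,3)->EXIT | p3:(0,1)->(0,2) | p4:escaped
Step 4: p0:escaped | p1:escaped | p2:escaped | p3:(0,2)->(0,3)->EXIT | p4:escaped

ESCAPED ESCAPED ESCAPED ESCAPED ESCAPED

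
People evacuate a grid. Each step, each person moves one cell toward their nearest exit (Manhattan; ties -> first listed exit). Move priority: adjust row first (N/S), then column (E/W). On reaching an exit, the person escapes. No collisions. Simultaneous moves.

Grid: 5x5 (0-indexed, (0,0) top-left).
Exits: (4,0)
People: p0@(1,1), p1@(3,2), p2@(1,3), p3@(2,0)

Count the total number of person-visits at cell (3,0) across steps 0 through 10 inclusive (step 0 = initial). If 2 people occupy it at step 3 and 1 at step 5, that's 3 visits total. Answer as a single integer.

Answer: 1

Derivation:
Step 0: p0@(1,1) p1@(3,2) p2@(1,3) p3@(2,0) -> at (3,0): 0 [-], cum=0
Step 1: p0@(2,1) p1@(4,2) p2@(2,3) p3@(3,0) -> at (3,0): 1 [p3], cum=1
Step 2: p0@(3,1) p1@(4,1) p2@(3,3) p3@ESC -> at (3,0): 0 [-], cum=1
Step 3: p0@(4,1) p1@ESC p2@(4,3) p3@ESC -> at (3,0): 0 [-], cum=1
Step 4: p0@ESC p1@ESC p2@(4,2) p3@ESC -> at (3,0): 0 [-], cum=1
Step 5: p0@ESC p1@ESC p2@(4,1) p3@ESC -> at (3,0): 0 [-], cum=1
Step 6: p0@ESC p1@ESC p2@ESC p3@ESC -> at (3,0): 0 [-], cum=1
Total visits = 1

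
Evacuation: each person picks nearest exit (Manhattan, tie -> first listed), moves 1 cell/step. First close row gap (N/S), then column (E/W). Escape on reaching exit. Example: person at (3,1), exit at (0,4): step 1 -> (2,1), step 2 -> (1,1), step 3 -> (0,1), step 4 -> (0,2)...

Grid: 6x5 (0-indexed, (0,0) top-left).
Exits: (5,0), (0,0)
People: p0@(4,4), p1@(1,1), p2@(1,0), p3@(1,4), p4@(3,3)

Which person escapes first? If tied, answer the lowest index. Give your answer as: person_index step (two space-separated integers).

Answer: 2 1

Derivation:
Step 1: p0:(4,4)->(5,4) | p1:(1,1)->(0,1) | p2:(1,0)->(0,0)->EXIT | p3:(1,4)->(0,4) | p4:(3,3)->(4,3)
Step 2: p0:(5,4)->(5,3) | p1:(0,1)->(0,0)->EXIT | p2:escaped | p3:(0,4)->(0,3) | p4:(4,3)->(5,3)
Step 3: p0:(5,3)->(5,2) | p1:escaped | p2:escaped | p3:(0,3)->(0,2) | p4:(5,3)->(5,2)
Step 4: p0:(5,2)->(5,1) | p1:escaped | p2:escaped | p3:(0,2)->(0,1) | p4:(5,2)->(5,1)
Step 5: p0:(5,1)->(5,0)->EXIT | p1:escaped | p2:escaped | p3:(0,1)->(0,0)->EXIT | p4:(5,1)->(5,0)->EXIT
Exit steps: [5, 2, 1, 5, 5]
First to escape: p2 at step 1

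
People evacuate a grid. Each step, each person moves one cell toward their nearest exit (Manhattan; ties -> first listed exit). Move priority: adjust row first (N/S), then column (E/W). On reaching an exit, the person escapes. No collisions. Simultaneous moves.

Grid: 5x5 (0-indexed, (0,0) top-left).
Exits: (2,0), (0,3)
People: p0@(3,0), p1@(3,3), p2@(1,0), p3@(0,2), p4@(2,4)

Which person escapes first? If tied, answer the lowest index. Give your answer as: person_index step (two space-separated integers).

Step 1: p0:(3,0)->(2,0)->EXIT | p1:(3,3)->(2,3) | p2:(1,0)->(2,0)->EXIT | p3:(0,2)->(0,3)->EXIT | p4:(2,4)->(1,4)
Step 2: p0:escaped | p1:(2,3)->(1,3) | p2:escaped | p3:escaped | p4:(1,4)->(0,4)
Step 3: p0:escaped | p1:(1,3)->(0,3)->EXIT | p2:escaped | p3:escaped | p4:(0,4)->(0,3)->EXIT
Exit steps: [1, 3, 1, 1, 3]
First to escape: p0 at step 1

Answer: 0 1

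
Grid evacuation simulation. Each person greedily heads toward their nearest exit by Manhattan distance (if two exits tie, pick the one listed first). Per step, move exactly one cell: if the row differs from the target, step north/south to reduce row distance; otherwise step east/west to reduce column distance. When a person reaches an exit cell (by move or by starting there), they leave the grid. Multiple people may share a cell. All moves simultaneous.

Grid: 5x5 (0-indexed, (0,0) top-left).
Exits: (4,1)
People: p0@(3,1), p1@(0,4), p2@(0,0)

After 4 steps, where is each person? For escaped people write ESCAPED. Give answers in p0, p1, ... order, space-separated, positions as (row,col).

Step 1: p0:(3,1)->(4,1)->EXIT | p1:(0,4)->(1,4) | p2:(0,0)->(1,0)
Step 2: p0:escaped | p1:(1,4)->(2,4) | p2:(1,0)->(2,0)
Step 3: p0:escaped | p1:(2,4)->(3,4) | p2:(2,0)->(3,0)
Step 4: p0:escaped | p1:(3,4)->(4,4) | p2:(3,0)->(4,0)

ESCAPED (4,4) (4,0)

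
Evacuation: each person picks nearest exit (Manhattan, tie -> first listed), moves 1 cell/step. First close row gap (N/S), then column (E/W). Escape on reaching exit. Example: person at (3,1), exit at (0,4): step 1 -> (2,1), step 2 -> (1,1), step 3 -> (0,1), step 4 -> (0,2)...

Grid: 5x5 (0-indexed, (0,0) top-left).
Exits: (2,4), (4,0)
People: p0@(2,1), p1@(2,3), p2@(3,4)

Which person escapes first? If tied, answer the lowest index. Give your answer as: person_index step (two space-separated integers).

Answer: 1 1

Derivation:
Step 1: p0:(2,1)->(2,2) | p1:(2,3)->(2,4)->EXIT | p2:(3,4)->(2,4)->EXIT
Step 2: p0:(2,2)->(2,3) | p1:escaped | p2:escaped
Step 3: p0:(2,3)->(2,4)->EXIT | p1:escaped | p2:escaped
Exit steps: [3, 1, 1]
First to escape: p1 at step 1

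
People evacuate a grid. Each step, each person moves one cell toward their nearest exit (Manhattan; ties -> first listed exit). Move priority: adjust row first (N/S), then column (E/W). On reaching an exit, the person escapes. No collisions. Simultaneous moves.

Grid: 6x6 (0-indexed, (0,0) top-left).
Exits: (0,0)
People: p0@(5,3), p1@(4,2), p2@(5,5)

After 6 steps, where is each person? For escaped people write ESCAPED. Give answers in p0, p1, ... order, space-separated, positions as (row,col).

Step 1: p0:(5,3)->(4,3) | p1:(4,2)->(3,2) | p2:(5,5)->(4,5)
Step 2: p0:(4,3)->(3,3) | p1:(3,2)->(2,2) | p2:(4,5)->(3,5)
Step 3: p0:(3,3)->(2,3) | p1:(2,2)->(1,2) | p2:(3,5)->(2,5)
Step 4: p0:(2,3)->(1,3) | p1:(1,2)->(0,2) | p2:(2,5)->(1,5)
Step 5: p0:(1,3)->(0,3) | p1:(0,2)->(0,1) | p2:(1,5)->(0,5)
Step 6: p0:(0,3)->(0,2) | p1:(0,1)->(0,0)->EXIT | p2:(0,5)->(0,4)

(0,2) ESCAPED (0,4)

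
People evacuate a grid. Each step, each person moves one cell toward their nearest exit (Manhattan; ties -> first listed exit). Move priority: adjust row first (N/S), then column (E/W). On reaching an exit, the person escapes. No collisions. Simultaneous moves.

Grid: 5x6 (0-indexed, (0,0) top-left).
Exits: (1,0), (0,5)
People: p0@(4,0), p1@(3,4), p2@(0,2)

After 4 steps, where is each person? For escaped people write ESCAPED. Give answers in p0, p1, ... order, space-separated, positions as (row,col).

Step 1: p0:(4,0)->(3,0) | p1:(3,4)->(2,4) | p2:(0,2)->(1,2)
Step 2: p0:(3,0)->(2,0) | p1:(2,4)->(1,4) | p2:(1,2)->(1,1)
Step 3: p0:(2,0)->(1,0)->EXIT | p1:(1,4)->(0,4) | p2:(1,1)->(1,0)->EXIT
Step 4: p0:escaped | p1:(0,4)->(0,5)->EXIT | p2:escaped

ESCAPED ESCAPED ESCAPED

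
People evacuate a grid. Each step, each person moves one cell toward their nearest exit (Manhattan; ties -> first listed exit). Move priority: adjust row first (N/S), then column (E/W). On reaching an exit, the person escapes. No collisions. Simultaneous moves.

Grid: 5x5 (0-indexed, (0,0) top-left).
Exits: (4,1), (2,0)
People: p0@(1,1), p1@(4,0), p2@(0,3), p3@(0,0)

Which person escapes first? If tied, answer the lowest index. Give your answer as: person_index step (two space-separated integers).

Step 1: p0:(1,1)->(2,1) | p1:(4,0)->(4,1)->EXIT | p2:(0,3)->(1,3) | p3:(0,0)->(1,0)
Step 2: p0:(2,1)->(2,0)->EXIT | p1:escaped | p2:(1,3)->(2,3) | p3:(1,0)->(2,0)->EXIT
Step 3: p0:escaped | p1:escaped | p2:(2,3)->(2,2) | p3:escaped
Step 4: p0:escaped | p1:escaped | p2:(2,2)->(2,1) | p3:escaped
Step 5: p0:escaped | p1:escaped | p2:(2,1)->(2,0)->EXIT | p3:escaped
Exit steps: [2, 1, 5, 2]
First to escape: p1 at step 1

Answer: 1 1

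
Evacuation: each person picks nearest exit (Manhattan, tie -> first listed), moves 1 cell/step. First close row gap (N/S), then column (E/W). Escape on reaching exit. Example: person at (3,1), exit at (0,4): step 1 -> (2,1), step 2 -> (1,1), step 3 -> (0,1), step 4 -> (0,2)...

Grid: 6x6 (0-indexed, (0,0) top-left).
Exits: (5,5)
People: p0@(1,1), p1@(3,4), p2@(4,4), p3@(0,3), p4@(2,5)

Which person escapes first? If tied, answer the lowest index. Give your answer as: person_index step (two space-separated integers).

Answer: 2 2

Derivation:
Step 1: p0:(1,1)->(2,1) | p1:(3,4)->(4,4) | p2:(4,4)->(5,4) | p3:(0,3)->(1,3) | p4:(2,5)->(3,5)
Step 2: p0:(2,1)->(3,1) | p1:(4,4)->(5,4) | p2:(5,4)->(5,5)->EXIT | p3:(1,3)->(2,3) | p4:(3,5)->(4,5)
Step 3: p0:(3,1)->(4,1) | p1:(5,4)->(5,5)->EXIT | p2:escaped | p3:(2,3)->(3,3) | p4:(4,5)->(5,5)->EXIT
Step 4: p0:(4,1)->(5,1) | p1:escaped | p2:escaped | p3:(3,3)->(4,3) | p4:escaped
Step 5: p0:(5,1)->(5,2) | p1:escaped | p2:escaped | p3:(4,3)->(5,3) | p4:escaped
Step 6: p0:(5,2)->(5,3) | p1:escaped | p2:escaped | p3:(5,3)->(5,4) | p4:escaped
Step 7: p0:(5,3)->(5,4) | p1:escaped | p2:escaped | p3:(5,4)->(5,5)->EXIT | p4:escaped
Step 8: p0:(5,4)->(5,5)->EXIT | p1:escaped | p2:escaped | p3:escaped | p4:escaped
Exit steps: [8, 3, 2, 7, 3]
First to escape: p2 at step 2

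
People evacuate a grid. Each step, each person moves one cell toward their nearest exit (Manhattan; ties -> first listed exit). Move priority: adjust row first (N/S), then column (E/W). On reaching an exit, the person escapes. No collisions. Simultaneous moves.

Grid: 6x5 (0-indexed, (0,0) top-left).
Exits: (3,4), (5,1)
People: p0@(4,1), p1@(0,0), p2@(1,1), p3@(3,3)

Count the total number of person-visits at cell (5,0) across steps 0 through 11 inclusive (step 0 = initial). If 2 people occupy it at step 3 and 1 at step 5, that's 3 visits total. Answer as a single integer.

Step 0: p0@(4,1) p1@(0,0) p2@(1,1) p3@(3,3) -> at (5,0): 0 [-], cum=0
Step 1: p0@ESC p1@(1,0) p2@(2,1) p3@ESC -> at (5,0): 0 [-], cum=0
Step 2: p0@ESC p1@(2,0) p2@(3,1) p3@ESC -> at (5,0): 0 [-], cum=0
Step 3: p0@ESC p1@(3,0) p2@(4,1) p3@ESC -> at (5,0): 0 [-], cum=0
Step 4: p0@ESC p1@(4,0) p2@ESC p3@ESC -> at (5,0): 0 [-], cum=0
Step 5: p0@ESC p1@(5,0) p2@ESC p3@ESC -> at (5,0): 1 [p1], cum=1
Step 6: p0@ESC p1@ESC p2@ESC p3@ESC -> at (5,0): 0 [-], cum=1
Total visits = 1

Answer: 1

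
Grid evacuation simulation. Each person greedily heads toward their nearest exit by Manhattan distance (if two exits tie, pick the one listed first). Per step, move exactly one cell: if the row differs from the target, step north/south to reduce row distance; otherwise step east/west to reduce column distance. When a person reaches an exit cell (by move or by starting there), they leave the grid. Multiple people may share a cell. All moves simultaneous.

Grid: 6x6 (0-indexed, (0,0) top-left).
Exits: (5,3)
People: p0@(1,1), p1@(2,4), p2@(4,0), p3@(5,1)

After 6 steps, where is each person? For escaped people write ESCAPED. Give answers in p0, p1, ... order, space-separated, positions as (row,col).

Step 1: p0:(1,1)->(2,1) | p1:(2,4)->(3,4) | p2:(4,0)->(5,0) | p3:(5,1)->(5,2)
Step 2: p0:(2,1)->(3,1) | p1:(3,4)->(4,4) | p2:(5,0)->(5,1) | p3:(5,2)->(5,3)->EXIT
Step 3: p0:(3,1)->(4,1) | p1:(4,4)->(5,4) | p2:(5,1)->(5,2) | p3:escaped
Step 4: p0:(4,1)->(5,1) | p1:(5,4)->(5,3)->EXIT | p2:(5,2)->(5,3)->EXIT | p3:escaped
Step 5: p0:(5,1)->(5,2) | p1:escaped | p2:escaped | p3:escaped
Step 6: p0:(5,2)->(5,3)->EXIT | p1:escaped | p2:escaped | p3:escaped

ESCAPED ESCAPED ESCAPED ESCAPED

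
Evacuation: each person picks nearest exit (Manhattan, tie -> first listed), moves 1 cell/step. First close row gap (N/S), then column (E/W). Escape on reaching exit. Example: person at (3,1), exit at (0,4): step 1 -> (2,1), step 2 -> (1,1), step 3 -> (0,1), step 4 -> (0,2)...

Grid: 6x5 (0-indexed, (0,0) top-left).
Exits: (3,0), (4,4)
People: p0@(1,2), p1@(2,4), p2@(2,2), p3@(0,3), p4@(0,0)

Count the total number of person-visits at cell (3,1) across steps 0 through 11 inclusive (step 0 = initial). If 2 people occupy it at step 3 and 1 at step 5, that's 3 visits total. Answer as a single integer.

Answer: 2

Derivation:
Step 0: p0@(1,2) p1@(2,4) p2@(2,2) p3@(0,3) p4@(0,0) -> at (3,1): 0 [-], cum=0
Step 1: p0@(2,2) p1@(3,4) p2@(3,2) p3@(1,3) p4@(1,0) -> at (3,1): 0 [-], cum=0
Step 2: p0@(3,2) p1@ESC p2@(3,1) p3@(2,3) p4@(2,0) -> at (3,1): 1 [p2], cum=1
Step 3: p0@(3,1) p1@ESC p2@ESC p3@(3,3) p4@ESC -> at (3,1): 1 [p0], cum=2
Step 4: p0@ESC p1@ESC p2@ESC p3@(4,3) p4@ESC -> at (3,1): 0 [-], cum=2
Step 5: p0@ESC p1@ESC p2@ESC p3@ESC p4@ESC -> at (3,1): 0 [-], cum=2
Total visits = 2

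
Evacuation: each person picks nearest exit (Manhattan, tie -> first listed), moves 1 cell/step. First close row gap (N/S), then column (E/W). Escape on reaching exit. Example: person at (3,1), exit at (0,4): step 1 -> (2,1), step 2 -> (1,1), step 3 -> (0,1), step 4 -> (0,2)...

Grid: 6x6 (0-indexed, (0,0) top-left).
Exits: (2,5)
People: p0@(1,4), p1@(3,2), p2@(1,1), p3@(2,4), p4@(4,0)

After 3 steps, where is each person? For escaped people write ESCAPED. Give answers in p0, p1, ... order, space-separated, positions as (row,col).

Step 1: p0:(1,4)->(2,4) | p1:(3,2)->(2,2) | p2:(1,1)->(2,1) | p3:(2,4)->(2,5)->EXIT | p4:(4,0)->(3,0)
Step 2: p0:(2,4)->(2,5)->EXIT | p1:(2,2)->(2,3) | p2:(2,1)->(2,2) | p3:escaped | p4:(3,0)->(2,0)
Step 3: p0:escaped | p1:(2,3)->(2,4) | p2:(2,2)->(2,3) | p3:escaped | p4:(2,0)->(2,1)

ESCAPED (2,4) (2,3) ESCAPED (2,1)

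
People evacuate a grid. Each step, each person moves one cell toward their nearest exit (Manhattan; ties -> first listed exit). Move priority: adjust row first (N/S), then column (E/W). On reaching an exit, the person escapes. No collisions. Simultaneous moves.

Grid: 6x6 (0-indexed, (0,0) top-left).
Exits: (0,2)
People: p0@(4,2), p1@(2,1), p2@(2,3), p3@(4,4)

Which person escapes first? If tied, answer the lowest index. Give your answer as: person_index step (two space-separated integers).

Answer: 1 3

Derivation:
Step 1: p0:(4,2)->(3,2) | p1:(2,1)->(1,1) | p2:(2,3)->(1,3) | p3:(4,4)->(3,4)
Step 2: p0:(3,2)->(2,2) | p1:(1,1)->(0,1) | p2:(1,3)->(0,3) | p3:(3,4)->(2,4)
Step 3: p0:(2,2)->(1,2) | p1:(0,1)->(0,2)->EXIT | p2:(0,3)->(0,2)->EXIT | p3:(2,4)->(1,4)
Step 4: p0:(1,2)->(0,2)->EXIT | p1:escaped | p2:escaped | p3:(1,4)->(0,4)
Step 5: p0:escaped | p1:escaped | p2:escaped | p3:(0,4)->(0,3)
Step 6: p0:escaped | p1:escaped | p2:escaped | p3:(0,3)->(0,2)->EXIT
Exit steps: [4, 3, 3, 6]
First to escape: p1 at step 3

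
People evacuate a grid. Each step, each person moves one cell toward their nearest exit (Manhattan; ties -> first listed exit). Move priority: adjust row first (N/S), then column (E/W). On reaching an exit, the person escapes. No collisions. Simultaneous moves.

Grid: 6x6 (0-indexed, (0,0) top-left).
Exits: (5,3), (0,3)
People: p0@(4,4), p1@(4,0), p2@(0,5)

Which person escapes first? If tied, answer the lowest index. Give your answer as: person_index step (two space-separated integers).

Answer: 0 2

Derivation:
Step 1: p0:(4,4)->(5,4) | p1:(4,0)->(5,0) | p2:(0,5)->(0,4)
Step 2: p0:(5,4)->(5,3)->EXIT | p1:(5,0)->(5,1) | p2:(0,4)->(0,3)->EXIT
Step 3: p0:escaped | p1:(5,1)->(5,2) | p2:escaped
Step 4: p0:escaped | p1:(5,2)->(5,3)->EXIT | p2:escaped
Exit steps: [2, 4, 2]
First to escape: p0 at step 2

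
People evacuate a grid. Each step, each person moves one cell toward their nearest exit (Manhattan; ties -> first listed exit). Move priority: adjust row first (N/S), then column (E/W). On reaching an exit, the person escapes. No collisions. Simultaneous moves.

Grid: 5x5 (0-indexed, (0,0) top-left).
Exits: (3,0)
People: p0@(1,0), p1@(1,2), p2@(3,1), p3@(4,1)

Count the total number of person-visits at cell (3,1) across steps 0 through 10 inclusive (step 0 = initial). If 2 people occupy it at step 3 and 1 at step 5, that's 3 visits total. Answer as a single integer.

Answer: 3

Derivation:
Step 0: p0@(1,0) p1@(1,2) p2@(3,1) p3@(4,1) -> at (3,1): 1 [p2], cum=1
Step 1: p0@(2,0) p1@(2,2) p2@ESC p3@(3,1) -> at (3,1): 1 [p3], cum=2
Step 2: p0@ESC p1@(3,2) p2@ESC p3@ESC -> at (3,1): 0 [-], cum=2
Step 3: p0@ESC p1@(3,1) p2@ESC p3@ESC -> at (3,1): 1 [p1], cum=3
Step 4: p0@ESC p1@ESC p2@ESC p3@ESC -> at (3,1): 0 [-], cum=3
Total visits = 3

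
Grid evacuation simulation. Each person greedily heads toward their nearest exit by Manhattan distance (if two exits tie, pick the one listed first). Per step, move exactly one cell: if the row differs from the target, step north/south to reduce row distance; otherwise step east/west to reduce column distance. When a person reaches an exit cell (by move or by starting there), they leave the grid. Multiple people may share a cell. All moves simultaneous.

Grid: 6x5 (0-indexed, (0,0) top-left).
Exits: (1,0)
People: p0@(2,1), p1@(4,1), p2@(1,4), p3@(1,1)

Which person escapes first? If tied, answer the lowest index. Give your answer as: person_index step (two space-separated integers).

Answer: 3 1

Derivation:
Step 1: p0:(2,1)->(1,1) | p1:(4,1)->(3,1) | p2:(1,4)->(1,3) | p3:(1,1)->(1,0)->EXIT
Step 2: p0:(1,1)->(1,0)->EXIT | p1:(3,1)->(2,1) | p2:(1,3)->(1,2) | p3:escaped
Step 3: p0:escaped | p1:(2,1)->(1,1) | p2:(1,2)->(1,1) | p3:escaped
Step 4: p0:escaped | p1:(1,1)->(1,0)->EXIT | p2:(1,1)->(1,0)->EXIT | p3:escaped
Exit steps: [2, 4, 4, 1]
First to escape: p3 at step 1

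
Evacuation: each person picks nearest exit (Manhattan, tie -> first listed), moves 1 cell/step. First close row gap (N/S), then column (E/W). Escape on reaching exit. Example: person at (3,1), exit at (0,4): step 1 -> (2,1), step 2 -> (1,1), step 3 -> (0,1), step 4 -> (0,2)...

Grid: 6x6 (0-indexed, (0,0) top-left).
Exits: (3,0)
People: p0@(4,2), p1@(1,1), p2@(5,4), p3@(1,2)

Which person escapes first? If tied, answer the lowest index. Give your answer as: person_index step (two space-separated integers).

Answer: 0 3

Derivation:
Step 1: p0:(4,2)->(3,2) | p1:(1,1)->(2,1) | p2:(5,4)->(4,4) | p3:(1,2)->(2,2)
Step 2: p0:(3,2)->(3,1) | p1:(2,1)->(3,1) | p2:(4,4)->(3,4) | p3:(2,2)->(3,2)
Step 3: p0:(3,1)->(3,0)->EXIT | p1:(3,1)->(3,0)->EXIT | p2:(3,4)->(3,3) | p3:(3,2)->(3,1)
Step 4: p0:escaped | p1:escaped | p2:(3,3)->(3,2) | p3:(3,1)->(3,0)->EXIT
Step 5: p0:escaped | p1:escaped | p2:(3,2)->(3,1) | p3:escaped
Step 6: p0:escaped | p1:escaped | p2:(3,1)->(3,0)->EXIT | p3:escaped
Exit steps: [3, 3, 6, 4]
First to escape: p0 at step 3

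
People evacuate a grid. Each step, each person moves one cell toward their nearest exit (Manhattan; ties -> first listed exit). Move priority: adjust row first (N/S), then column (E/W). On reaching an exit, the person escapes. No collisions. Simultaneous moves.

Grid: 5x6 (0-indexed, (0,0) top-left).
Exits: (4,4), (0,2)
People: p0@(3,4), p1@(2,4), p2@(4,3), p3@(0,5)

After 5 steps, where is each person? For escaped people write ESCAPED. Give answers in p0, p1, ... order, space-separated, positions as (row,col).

Step 1: p0:(3,4)->(4,4)->EXIT | p1:(2,4)->(3,4) | p2:(4,3)->(4,4)->EXIT | p3:(0,5)->(0,4)
Step 2: p0:escaped | p1:(3,4)->(4,4)->EXIT | p2:escaped | p3:(0,4)->(0,3)
Step 3: p0:escaped | p1:escaped | p2:escaped | p3:(0,3)->(0,2)->EXIT

ESCAPED ESCAPED ESCAPED ESCAPED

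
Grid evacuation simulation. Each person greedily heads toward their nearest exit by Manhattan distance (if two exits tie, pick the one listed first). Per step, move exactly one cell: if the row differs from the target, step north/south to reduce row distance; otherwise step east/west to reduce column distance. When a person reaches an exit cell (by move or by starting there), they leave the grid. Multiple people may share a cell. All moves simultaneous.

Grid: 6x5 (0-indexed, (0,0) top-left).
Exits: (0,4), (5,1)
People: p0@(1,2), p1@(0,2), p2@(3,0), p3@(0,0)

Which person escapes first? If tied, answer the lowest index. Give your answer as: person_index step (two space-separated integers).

Step 1: p0:(1,2)->(0,2) | p1:(0,2)->(0,3) | p2:(3,0)->(4,0) | p3:(0,0)->(0,1)
Step 2: p0:(0,2)->(0,3) | p1:(0,3)->(0,4)->EXIT | p2:(4,0)->(5,0) | p3:(0,1)->(0,2)
Step 3: p0:(0,3)->(0,4)->EXIT | p1:escaped | p2:(5,0)->(5,1)->EXIT | p3:(0,2)->(0,3)
Step 4: p0:escaped | p1:escaped | p2:escaped | p3:(0,3)->(0,4)->EXIT
Exit steps: [3, 2, 3, 4]
First to escape: p1 at step 2

Answer: 1 2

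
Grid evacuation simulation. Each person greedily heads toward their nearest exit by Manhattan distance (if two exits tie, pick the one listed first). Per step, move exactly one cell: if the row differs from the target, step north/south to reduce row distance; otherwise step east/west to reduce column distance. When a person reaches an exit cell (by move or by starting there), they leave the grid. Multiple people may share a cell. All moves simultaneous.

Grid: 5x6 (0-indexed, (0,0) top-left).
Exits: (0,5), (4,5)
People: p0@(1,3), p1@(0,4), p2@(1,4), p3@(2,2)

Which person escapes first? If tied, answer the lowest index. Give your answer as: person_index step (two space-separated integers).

Answer: 1 1

Derivation:
Step 1: p0:(1,3)->(0,3) | p1:(0,4)->(0,5)->EXIT | p2:(1,4)->(0,4) | p3:(2,2)->(1,2)
Step 2: p0:(0,3)->(0,4) | p1:escaped | p2:(0,4)->(0,5)->EXIT | p3:(1,2)->(0,2)
Step 3: p0:(0,4)->(0,5)->EXIT | p1:escaped | p2:escaped | p3:(0,2)->(0,3)
Step 4: p0:escaped | p1:escaped | p2:escaped | p3:(0,3)->(0,4)
Step 5: p0:escaped | p1:escaped | p2:escaped | p3:(0,4)->(0,5)->EXIT
Exit steps: [3, 1, 2, 5]
First to escape: p1 at step 1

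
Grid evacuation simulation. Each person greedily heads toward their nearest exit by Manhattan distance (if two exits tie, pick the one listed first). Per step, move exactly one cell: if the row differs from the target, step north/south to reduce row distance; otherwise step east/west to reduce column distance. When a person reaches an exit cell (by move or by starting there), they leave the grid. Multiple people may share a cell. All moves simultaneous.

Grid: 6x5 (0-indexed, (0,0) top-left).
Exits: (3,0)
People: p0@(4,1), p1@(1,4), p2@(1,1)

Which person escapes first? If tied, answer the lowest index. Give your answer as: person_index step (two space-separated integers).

Step 1: p0:(4,1)->(3,1) | p1:(1,4)->(2,4) | p2:(1,1)->(2,1)
Step 2: p0:(3,1)->(3,0)->EXIT | p1:(2,4)->(3,4) | p2:(2,1)->(3,1)
Step 3: p0:escaped | p1:(3,4)->(3,3) | p2:(3,1)->(3,0)->EXIT
Step 4: p0:escaped | p1:(3,3)->(3,2) | p2:escaped
Step 5: p0:escaped | p1:(3,2)->(3,1) | p2:escaped
Step 6: p0:escaped | p1:(3,1)->(3,0)->EXIT | p2:escaped
Exit steps: [2, 6, 3]
First to escape: p0 at step 2

Answer: 0 2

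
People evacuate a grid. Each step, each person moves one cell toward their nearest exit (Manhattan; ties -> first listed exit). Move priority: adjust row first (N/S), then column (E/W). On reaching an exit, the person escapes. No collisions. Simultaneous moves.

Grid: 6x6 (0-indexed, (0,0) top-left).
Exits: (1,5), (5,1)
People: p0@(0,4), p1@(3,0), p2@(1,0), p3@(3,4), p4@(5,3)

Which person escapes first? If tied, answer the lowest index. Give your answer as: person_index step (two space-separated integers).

Step 1: p0:(0,4)->(1,4) | p1:(3,0)->(4,0) | p2:(1,0)->(1,1) | p3:(3,4)->(2,4) | p4:(5,3)->(5,2)
Step 2: p0:(1,4)->(1,5)->EXIT | p1:(4,0)->(5,0) | p2:(1,1)->(1,2) | p3:(2,4)->(1,4) | p4:(5,2)->(5,1)->EXIT
Step 3: p0:escaped | p1:(5,0)->(5,1)->EXIT | p2:(1,2)->(1,3) | p3:(1,4)->(1,5)->EXIT | p4:escaped
Step 4: p0:escaped | p1:escaped | p2:(1,3)->(1,4) | p3:escaped | p4:escaped
Step 5: p0:escaped | p1:escaped | p2:(1,4)->(1,5)->EXIT | p3:escaped | p4:escaped
Exit steps: [2, 3, 5, 3, 2]
First to escape: p0 at step 2

Answer: 0 2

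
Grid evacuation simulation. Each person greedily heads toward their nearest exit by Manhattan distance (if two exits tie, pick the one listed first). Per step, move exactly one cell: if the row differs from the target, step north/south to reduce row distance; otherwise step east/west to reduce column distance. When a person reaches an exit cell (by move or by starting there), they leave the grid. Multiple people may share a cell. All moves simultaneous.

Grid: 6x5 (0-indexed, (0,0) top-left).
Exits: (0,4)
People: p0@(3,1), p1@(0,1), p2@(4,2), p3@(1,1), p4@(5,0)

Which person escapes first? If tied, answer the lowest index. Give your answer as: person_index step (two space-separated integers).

Answer: 1 3

Derivation:
Step 1: p0:(3,1)->(2,1) | p1:(0,1)->(0,2) | p2:(4,2)->(3,2) | p3:(1,1)->(0,1) | p4:(5,0)->(4,0)
Step 2: p0:(2,1)->(1,1) | p1:(0,2)->(0,3) | p2:(3,2)->(2,2) | p3:(0,1)->(0,2) | p4:(4,0)->(3,0)
Step 3: p0:(1,1)->(0,1) | p1:(0,3)->(0,4)->EXIT | p2:(2,2)->(1,2) | p3:(0,2)->(0,3) | p4:(3,0)->(2,0)
Step 4: p0:(0,1)->(0,2) | p1:escaped | p2:(1,2)->(0,2) | p3:(0,3)->(0,4)->EXIT | p4:(2,0)->(1,0)
Step 5: p0:(0,2)->(0,3) | p1:escaped | p2:(0,2)->(0,3) | p3:escaped | p4:(1,0)->(0,0)
Step 6: p0:(0,3)->(0,4)->EXIT | p1:escaped | p2:(0,3)->(0,4)->EXIT | p3:escaped | p4:(0,0)->(0,1)
Step 7: p0:escaped | p1:escaped | p2:escaped | p3:escaped | p4:(0,1)->(0,2)
Step 8: p0:escaped | p1:escaped | p2:escaped | p3:escaped | p4:(0,2)->(0,3)
Step 9: p0:escaped | p1:escaped | p2:escaped | p3:escaped | p4:(0,3)->(0,4)->EXIT
Exit steps: [6, 3, 6, 4, 9]
First to escape: p1 at step 3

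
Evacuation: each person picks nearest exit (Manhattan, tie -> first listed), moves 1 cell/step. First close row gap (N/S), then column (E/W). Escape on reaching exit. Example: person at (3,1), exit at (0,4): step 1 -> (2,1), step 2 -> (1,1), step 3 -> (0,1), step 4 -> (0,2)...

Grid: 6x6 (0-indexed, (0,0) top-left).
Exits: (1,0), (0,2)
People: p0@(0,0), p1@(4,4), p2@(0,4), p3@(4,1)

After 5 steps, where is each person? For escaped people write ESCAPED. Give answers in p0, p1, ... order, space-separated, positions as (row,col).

Step 1: p0:(0,0)->(1,0)->EXIT | p1:(4,4)->(3,4) | p2:(0,4)->(0,3) | p3:(4,1)->(3,1)
Step 2: p0:escaped | p1:(3,4)->(2,4) | p2:(0,3)->(0,2)->EXIT | p3:(3,1)->(2,1)
Step 3: p0:escaped | p1:(2,4)->(1,4) | p2:escaped | p3:(2,1)->(1,1)
Step 4: p0:escaped | p1:(1,4)->(0,4) | p2:escaped | p3:(1,1)->(1,0)->EXIT
Step 5: p0:escaped | p1:(0,4)->(0,3) | p2:escaped | p3:escaped

ESCAPED (0,3) ESCAPED ESCAPED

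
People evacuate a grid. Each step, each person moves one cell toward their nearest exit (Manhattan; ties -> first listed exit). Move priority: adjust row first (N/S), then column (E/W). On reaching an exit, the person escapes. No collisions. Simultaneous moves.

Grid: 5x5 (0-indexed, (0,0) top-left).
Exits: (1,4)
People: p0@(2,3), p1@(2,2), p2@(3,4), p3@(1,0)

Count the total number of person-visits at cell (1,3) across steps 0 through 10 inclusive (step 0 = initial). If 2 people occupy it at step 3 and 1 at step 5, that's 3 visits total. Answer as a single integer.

Step 0: p0@(2,3) p1@(2,2) p2@(3,4) p3@(1,0) -> at (1,3): 0 [-], cum=0
Step 1: p0@(1,3) p1@(1,2) p2@(2,4) p3@(1,1) -> at (1,3): 1 [p0], cum=1
Step 2: p0@ESC p1@(1,3) p2@ESC p3@(1,2) -> at (1,3): 1 [p1], cum=2
Step 3: p0@ESC p1@ESC p2@ESC p3@(1,3) -> at (1,3): 1 [p3], cum=3
Step 4: p0@ESC p1@ESC p2@ESC p3@ESC -> at (1,3): 0 [-], cum=3
Total visits = 3

Answer: 3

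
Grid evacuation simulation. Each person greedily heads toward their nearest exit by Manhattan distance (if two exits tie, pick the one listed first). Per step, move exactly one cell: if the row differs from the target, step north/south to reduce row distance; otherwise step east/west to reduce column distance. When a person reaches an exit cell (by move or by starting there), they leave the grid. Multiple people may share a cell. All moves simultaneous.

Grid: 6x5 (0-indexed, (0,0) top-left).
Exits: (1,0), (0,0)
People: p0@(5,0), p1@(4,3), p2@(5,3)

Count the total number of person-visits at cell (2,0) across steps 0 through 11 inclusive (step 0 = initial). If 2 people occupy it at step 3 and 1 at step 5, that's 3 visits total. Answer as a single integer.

Step 0: p0@(5,0) p1@(4,3) p2@(5,3) -> at (2,0): 0 [-], cum=0
Step 1: p0@(4,0) p1@(3,3) p2@(4,3) -> at (2,0): 0 [-], cum=0
Step 2: p0@(3,0) p1@(2,3) p2@(3,3) -> at (2,0): 0 [-], cum=0
Step 3: p0@(2,0) p1@(1,3) p2@(2,3) -> at (2,0): 1 [p0], cum=1
Step 4: p0@ESC p1@(1,2) p2@(1,3) -> at (2,0): 0 [-], cum=1
Step 5: p0@ESC p1@(1,1) p2@(1,2) -> at (2,0): 0 [-], cum=1
Step 6: p0@ESC p1@ESC p2@(1,1) -> at (2,0): 0 [-], cum=1
Step 7: p0@ESC p1@ESC p2@ESC -> at (2,0): 0 [-], cum=1
Total visits = 1

Answer: 1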